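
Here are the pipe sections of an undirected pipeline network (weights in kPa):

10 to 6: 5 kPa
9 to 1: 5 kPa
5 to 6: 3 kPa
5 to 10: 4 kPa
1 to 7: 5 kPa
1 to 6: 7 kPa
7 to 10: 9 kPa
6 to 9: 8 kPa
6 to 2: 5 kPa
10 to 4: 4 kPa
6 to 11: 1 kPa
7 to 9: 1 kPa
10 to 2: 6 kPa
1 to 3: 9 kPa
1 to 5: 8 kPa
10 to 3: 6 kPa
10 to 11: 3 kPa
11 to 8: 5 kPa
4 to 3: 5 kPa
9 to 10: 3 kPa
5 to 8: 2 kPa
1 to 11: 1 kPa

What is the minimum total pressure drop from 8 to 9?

Running Dijkstra from 8:
8: 0
5: 2  (via 8)
6: 5  (via 5)
11: 5  (via 8)
1: 6  (via 11)
10: 6  (via 5)
9: 9  (via 10)
Shortest route: 8 → 5 → 10 → 9 = 9 kPa.

9 kPa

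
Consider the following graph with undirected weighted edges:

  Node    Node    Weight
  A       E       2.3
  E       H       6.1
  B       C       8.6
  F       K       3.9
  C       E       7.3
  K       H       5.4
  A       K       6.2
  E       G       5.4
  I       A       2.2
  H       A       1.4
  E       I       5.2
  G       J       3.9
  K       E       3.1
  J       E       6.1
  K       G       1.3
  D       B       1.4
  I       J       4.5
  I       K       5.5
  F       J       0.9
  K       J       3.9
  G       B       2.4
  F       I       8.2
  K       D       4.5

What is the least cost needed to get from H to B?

9.1

Compare a few routes:
H–K–D–B: 5.4+4.5+1.4 = 11.3
H–K–G–B: 5.4+1.3+2.4 = 9.1
H–A–K–G–B: 1.4+6.2+1.3+2.4 = 11.3
H–A–E–K–G–B: 1.4+2.3+3.1+1.3+2.4 = 10.5
Cheapest is H–K–G–B at 9.1.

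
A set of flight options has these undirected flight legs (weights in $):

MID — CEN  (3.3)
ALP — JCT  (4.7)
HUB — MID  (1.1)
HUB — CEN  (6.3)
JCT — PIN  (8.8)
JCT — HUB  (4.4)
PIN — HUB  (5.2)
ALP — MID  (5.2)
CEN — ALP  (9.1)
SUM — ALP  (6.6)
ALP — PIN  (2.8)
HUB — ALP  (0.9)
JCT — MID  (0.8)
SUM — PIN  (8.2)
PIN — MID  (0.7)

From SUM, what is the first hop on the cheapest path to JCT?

Candidate routes:
SUM → PIN → MID → JCT: 8.2+0.7+0.8 = 9.7
SUM → ALP → HUB → MID → JCT: 6.6+0.9+1.1+0.8 = 9.4
SUM → ALP → PIN → MID → JCT: 6.6+2.8+0.7+0.8 = 10.9
Cheapest is SUM → ALP → HUB → MID → JCT at $9.4.
So from SUM the first move is to ALP.

ALP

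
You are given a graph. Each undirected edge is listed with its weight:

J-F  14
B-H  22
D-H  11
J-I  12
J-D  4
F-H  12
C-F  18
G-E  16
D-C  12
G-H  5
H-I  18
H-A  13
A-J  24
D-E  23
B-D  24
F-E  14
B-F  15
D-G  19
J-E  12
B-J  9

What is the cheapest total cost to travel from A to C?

36

Running Dijkstra from A:
A: 0
H: 13  (via A)
G: 18  (via H)
D: 24  (via H)
J: 24  (via A)
F: 25  (via H)
I: 31  (via H)
B: 33  (via J)
E: 34  (via G)
C: 36  (via D)
Shortest route: A–H–D–C = 36.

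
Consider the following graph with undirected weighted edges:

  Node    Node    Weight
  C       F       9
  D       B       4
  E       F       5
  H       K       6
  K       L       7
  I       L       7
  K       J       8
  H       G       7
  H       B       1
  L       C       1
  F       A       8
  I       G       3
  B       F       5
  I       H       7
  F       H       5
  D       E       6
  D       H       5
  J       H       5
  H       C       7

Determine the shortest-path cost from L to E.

15

Running Dijkstra from L:
L: 0
C: 1  (via L)
I: 7  (via L)
K: 7  (via L)
H: 8  (via C)
B: 9  (via H)
F: 10  (via C)
G: 10  (via I)
D: 13  (via H)
J: 13  (via H)
E: 15  (via F)
Shortest route: L–C–F–E = 15.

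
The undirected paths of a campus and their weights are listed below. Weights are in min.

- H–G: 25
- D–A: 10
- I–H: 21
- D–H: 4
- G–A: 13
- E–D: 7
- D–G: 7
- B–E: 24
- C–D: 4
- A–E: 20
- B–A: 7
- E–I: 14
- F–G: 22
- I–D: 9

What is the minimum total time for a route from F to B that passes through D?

Best F to D: F–G–D costing 29
Shortest D→B: D–A–B = 17
Total via D: 29 + 17 = 46 min.

46 min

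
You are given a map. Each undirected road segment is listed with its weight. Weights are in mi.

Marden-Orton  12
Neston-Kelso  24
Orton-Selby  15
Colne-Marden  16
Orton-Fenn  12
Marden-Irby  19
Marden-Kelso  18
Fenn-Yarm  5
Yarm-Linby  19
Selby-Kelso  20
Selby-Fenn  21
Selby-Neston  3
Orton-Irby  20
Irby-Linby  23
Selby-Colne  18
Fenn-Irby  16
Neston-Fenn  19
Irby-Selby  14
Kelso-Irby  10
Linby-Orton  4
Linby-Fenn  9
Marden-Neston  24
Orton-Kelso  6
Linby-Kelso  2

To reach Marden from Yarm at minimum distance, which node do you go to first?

Fenn

Compare a few routes:
Yarm → Fenn → Linby → Kelso → Orton → Marden: 5+9+2+6+12 = 34
Yarm → Fenn → Linby → Kelso → Marden: 5+9+2+18 = 34
Yarm → Fenn → Linby → Orton → Marden: 5+9+4+12 = 30
Yarm → Fenn → Orton → Marden: 5+12+12 = 29
The minimum is 29 mi via Yarm → Fenn → Orton → Marden.
So from Yarm the first move is to Fenn.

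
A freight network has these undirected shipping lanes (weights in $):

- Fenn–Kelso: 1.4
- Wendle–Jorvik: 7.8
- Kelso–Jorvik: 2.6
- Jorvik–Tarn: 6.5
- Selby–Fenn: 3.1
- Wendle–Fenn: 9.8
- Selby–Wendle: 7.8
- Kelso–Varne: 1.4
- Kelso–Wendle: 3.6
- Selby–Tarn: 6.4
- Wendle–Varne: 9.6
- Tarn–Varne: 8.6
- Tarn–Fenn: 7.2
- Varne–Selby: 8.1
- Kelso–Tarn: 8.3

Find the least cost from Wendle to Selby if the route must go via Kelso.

$8.1

Shortest Wendle→Kelso: Wendle → Kelso = 3.6
Shortest Kelso→Selby: Kelso → Fenn → Selby = 4.5
Total via Kelso: 3.6 + 4.5 = $8.1.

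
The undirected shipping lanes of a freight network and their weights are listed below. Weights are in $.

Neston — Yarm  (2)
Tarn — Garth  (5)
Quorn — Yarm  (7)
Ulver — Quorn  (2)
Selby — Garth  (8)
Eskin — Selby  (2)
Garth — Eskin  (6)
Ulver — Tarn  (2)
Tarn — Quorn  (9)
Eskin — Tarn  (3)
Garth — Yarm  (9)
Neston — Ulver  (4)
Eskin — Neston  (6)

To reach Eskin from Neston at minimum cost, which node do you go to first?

Eskin

Candidate routes:
Neston - Eskin: 6 = 6
Neston - Ulver - Tarn - Eskin: 4+2+3 = 9
Cheapest is Neston - Eskin at $6.
So from Neston the first move is to Eskin.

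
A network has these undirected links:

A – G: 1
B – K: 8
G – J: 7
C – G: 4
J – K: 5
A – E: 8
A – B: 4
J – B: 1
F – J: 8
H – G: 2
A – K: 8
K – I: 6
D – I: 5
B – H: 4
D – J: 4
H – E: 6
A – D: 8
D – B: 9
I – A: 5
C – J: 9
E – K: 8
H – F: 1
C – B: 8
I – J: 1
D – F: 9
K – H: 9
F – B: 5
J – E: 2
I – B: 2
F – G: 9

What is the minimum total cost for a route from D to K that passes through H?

18

Best D to H: D–J–B–H costing 9
Shortest H→K: H–K = 9
Total via H: 9 + 9 = 18.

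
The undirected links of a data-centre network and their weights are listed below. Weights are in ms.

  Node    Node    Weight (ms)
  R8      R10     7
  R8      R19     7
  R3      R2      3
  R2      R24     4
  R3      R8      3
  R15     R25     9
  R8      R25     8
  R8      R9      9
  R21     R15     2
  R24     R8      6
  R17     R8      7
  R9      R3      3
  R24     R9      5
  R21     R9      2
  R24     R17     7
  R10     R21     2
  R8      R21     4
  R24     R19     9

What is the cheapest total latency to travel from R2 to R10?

Candidate routes:
R2 - R24 - R9 - R21 - R10: 4+5+2+2 = 13
R2 - R3 - R8 - R10: 3+3+7 = 13
R2 - R3 - R8 - R21 - R10: 3+3+4+2 = 12
R2 - R3 - R9 - R21 - R10: 3+3+2+2 = 10
The minimum is 10 ms via R2 - R3 - R9 - R21 - R10.

10 ms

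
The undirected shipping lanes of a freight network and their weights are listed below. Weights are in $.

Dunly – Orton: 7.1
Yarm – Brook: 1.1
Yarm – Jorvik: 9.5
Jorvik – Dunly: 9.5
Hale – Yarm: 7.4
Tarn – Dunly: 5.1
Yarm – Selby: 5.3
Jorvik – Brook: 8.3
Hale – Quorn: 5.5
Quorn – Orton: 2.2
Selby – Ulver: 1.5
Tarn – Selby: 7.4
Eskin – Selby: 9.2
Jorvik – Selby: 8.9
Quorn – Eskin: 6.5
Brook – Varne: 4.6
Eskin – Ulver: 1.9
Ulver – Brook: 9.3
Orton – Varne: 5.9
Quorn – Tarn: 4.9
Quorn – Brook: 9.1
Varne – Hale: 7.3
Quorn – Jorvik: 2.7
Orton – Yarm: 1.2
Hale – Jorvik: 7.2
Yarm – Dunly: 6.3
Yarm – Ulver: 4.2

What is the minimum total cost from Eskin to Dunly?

Enumerating some paths:
Eskin → Ulver → Selby → Yarm → Dunly: 1.9+1.5+5.3+6.3 = 15
Eskin → Ulver → Yarm → Dunly: 1.9+4.2+6.3 = 12.4
Eskin → Ulver → Yarm → Orton → Dunly: 1.9+4.2+1.2+7.1 = 14.4
Cheapest is Eskin → Ulver → Yarm → Dunly at $12.4.

$12.4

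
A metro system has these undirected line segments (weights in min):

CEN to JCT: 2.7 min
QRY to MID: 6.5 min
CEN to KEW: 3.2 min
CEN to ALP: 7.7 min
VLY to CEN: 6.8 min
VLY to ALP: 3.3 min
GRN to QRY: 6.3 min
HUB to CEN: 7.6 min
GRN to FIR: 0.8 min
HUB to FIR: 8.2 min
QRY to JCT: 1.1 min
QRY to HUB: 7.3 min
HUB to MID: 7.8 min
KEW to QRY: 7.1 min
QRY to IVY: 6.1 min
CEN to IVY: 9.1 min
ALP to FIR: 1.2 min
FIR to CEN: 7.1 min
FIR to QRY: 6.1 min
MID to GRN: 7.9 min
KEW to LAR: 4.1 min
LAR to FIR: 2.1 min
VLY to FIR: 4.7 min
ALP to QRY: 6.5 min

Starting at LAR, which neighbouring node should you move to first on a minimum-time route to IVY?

Candidate routes:
LAR → FIR → GRN → QRY → IVY: 2.1+0.8+6.3+6.1 = 15.3
LAR → FIR → QRY → IVY: 2.1+6.1+6.1 = 14.3
The minimum is 14.3 min via LAR → FIR → QRY → IVY.
So from LAR the first move is to FIR.

FIR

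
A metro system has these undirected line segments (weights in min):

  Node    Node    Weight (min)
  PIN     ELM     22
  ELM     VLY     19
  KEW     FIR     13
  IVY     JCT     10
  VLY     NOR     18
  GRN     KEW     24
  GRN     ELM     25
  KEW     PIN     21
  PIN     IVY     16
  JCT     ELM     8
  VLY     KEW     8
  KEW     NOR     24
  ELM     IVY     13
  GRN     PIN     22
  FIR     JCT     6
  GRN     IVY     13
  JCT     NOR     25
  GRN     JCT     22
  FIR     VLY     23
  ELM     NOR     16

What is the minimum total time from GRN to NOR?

Settle nodes by increasing distance from GRN:
GRN: 0
IVY: 13  (via GRN)
JCT: 22  (via GRN)
PIN: 22  (via GRN)
KEW: 24  (via GRN)
ELM: 25  (via GRN)
FIR: 28  (via JCT)
VLY: 32  (via KEW)
NOR: 41  (via ELM)
Shortest route: GRN–ELM–NOR = 41 min.

41 min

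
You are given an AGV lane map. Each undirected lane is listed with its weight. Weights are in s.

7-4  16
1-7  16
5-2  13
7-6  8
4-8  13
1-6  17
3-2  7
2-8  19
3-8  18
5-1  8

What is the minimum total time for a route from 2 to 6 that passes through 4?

56 s

Best 2 to 4: 2 → 8 → 4 costing 32
Best 4 to 6: 4 → 7 → 6 costing 24
Total via 4: 32 + 24 = 56 s.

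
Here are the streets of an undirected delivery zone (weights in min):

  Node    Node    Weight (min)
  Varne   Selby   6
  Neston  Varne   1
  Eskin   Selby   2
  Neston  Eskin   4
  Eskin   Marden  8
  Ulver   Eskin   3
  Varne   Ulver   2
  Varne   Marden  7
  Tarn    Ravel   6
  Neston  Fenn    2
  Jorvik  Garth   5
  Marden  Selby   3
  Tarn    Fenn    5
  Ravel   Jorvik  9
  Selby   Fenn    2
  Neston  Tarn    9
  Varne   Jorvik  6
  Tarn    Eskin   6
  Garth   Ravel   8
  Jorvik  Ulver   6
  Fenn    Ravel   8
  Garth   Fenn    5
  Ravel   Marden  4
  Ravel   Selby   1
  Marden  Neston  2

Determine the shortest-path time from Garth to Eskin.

9 min

Shortest distances from Garth:
Garth: 0
Jorvik: 5  (via Garth)
Fenn: 5  (via Garth)
Selby: 7  (via Fenn)
Neston: 7  (via Fenn)
Varne: 8  (via Neston)
Ravel: 8  (via Garth)
Marden: 9  (via Neston)
Eskin: 9  (via Selby)
Shortest route: Garth–Fenn–Selby–Eskin = 9 min.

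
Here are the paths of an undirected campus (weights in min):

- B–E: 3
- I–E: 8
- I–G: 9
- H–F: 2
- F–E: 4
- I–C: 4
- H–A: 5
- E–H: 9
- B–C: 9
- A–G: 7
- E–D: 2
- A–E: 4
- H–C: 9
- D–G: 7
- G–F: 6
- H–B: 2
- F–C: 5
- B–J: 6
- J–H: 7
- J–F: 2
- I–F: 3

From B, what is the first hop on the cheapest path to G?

Compare a few routes:
B → E → D → G: 3+2+7 = 12
B → H → A → G: 2+5+7 = 14
B → E → F → G: 3+4+6 = 13
B → H → F → G: 2+2+6 = 10
Cheapest is B → H → F → G at 10 min.
So from B the first move is to H.

H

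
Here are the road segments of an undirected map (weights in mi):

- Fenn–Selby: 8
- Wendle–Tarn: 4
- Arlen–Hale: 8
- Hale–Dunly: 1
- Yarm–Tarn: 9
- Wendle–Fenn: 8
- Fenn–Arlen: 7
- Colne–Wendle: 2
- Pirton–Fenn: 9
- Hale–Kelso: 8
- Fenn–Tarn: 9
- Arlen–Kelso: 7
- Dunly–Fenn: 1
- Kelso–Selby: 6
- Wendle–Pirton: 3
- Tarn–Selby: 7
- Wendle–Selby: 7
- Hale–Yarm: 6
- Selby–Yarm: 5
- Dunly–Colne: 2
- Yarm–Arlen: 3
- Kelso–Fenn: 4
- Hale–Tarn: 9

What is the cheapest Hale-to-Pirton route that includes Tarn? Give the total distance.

Best Hale to Tarn: Hale–Tarn costing 9
Shortest Tarn→Pirton: Tarn–Wendle–Pirton = 7
Total via Tarn: 9 + 7 = 16 mi.

16 mi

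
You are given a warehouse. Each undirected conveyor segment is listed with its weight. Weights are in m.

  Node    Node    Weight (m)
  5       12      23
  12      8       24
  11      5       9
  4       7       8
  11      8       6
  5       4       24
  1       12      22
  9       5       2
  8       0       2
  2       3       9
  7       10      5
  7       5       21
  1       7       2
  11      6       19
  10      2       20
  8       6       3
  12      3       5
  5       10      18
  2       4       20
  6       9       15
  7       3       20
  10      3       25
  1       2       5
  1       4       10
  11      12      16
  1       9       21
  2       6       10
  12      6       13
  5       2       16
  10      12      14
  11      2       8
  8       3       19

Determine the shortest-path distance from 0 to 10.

Settle nodes by increasing distance from 0:
0: 0
8: 2  (via 0)
6: 5  (via 8)
11: 8  (via 8)
2: 15  (via 6)
5: 17  (via 11)
12: 18  (via 6)
9: 19  (via 5)
1: 20  (via 2)
3: 21  (via 8)
7: 22  (via 1)
10: 27  (via 7)
Shortest route: 0–8–6–2–1–7–10 = 27 m.

27 m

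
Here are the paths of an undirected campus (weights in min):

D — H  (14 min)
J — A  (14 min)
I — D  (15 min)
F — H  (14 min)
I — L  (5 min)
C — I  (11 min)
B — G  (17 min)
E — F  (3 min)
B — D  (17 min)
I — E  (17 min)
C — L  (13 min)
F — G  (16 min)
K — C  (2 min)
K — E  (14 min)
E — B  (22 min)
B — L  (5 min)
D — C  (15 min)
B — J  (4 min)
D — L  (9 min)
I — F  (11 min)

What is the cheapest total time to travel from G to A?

35 min

Enumerating some paths:
G - F - I - L - B - J - A: 16+11+5+5+4+14 = 55
G - B - J - A: 17+4+14 = 35
Cheapest is G - B - J - A at 35 min.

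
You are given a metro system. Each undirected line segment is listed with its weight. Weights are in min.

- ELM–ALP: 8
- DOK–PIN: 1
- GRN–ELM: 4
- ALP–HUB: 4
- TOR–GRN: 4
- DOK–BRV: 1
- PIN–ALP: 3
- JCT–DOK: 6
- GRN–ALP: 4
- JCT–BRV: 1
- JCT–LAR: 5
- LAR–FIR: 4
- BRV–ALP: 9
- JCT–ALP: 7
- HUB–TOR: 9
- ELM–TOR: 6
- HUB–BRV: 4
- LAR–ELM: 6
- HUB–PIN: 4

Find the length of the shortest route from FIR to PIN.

Enumerating some paths:
FIR → LAR → JCT → DOK → PIN: 4+5+6+1 = 16
FIR → LAR → JCT → BRV → DOK → PIN: 4+5+1+1+1 = 12
The minimum is 12 min via FIR → LAR → JCT → BRV → DOK → PIN.

12 min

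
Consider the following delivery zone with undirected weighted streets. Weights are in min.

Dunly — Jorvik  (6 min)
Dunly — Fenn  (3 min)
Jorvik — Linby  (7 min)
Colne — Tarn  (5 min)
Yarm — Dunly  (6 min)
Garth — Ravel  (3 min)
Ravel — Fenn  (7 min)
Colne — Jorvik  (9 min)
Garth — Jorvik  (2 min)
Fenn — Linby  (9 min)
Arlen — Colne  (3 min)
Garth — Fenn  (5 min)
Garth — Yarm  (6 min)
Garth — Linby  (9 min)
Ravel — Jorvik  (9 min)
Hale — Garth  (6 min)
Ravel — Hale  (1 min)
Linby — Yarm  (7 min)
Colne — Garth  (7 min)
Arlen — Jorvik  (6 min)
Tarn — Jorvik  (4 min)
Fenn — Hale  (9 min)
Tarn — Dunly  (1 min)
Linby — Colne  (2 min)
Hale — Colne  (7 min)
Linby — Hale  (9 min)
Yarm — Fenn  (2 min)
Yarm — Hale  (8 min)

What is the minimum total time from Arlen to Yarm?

12 min

Candidate routes:
Arlen → Jorvik → Garth → Yarm: 6+2+6 = 14
Arlen → Colne → Linby → Yarm: 3+2+7 = 12
The minimum is 12 min via Arlen → Colne → Linby → Yarm.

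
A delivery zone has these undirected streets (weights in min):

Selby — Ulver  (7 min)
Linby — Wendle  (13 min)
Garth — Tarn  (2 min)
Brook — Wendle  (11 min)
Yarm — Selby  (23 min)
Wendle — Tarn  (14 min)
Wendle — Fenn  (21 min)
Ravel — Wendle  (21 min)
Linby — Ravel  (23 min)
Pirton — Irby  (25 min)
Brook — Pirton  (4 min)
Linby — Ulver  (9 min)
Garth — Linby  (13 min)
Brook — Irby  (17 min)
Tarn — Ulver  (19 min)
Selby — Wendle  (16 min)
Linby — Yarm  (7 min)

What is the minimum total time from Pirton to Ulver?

37 min

Shortest distances from Pirton:
Pirton: 0
Brook: 4  (via Pirton)
Wendle: 15  (via Brook)
Irby: 21  (via Brook)
Linby: 28  (via Wendle)
Tarn: 29  (via Wendle)
Selby: 31  (via Wendle)
Garth: 31  (via Tarn)
Yarm: 35  (via Linby)
Fenn: 36  (via Wendle)
Ravel: 36  (via Wendle)
Ulver: 37  (via Linby)
Shortest route: Pirton → Brook → Wendle → Linby → Ulver = 37 min.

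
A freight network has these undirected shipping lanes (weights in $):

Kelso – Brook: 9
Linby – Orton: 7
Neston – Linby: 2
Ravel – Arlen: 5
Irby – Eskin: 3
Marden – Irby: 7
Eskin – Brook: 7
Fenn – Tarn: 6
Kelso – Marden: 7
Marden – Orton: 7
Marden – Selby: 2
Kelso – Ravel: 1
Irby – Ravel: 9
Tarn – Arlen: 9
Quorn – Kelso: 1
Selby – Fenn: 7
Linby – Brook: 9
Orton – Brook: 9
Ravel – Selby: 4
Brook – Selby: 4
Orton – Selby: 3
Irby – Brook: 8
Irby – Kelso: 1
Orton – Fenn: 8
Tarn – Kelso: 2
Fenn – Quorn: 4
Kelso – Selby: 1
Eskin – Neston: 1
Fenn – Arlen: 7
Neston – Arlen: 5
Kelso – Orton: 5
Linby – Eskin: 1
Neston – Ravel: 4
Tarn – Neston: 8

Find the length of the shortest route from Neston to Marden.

Running Dijkstra from Neston:
Neston: 0
Eskin: 1  (via Neston)
Linby: 2  (via Neston)
Ravel: 4  (via Neston)
Irby: 4  (via Eskin)
Arlen: 5  (via Neston)
Kelso: 5  (via Ravel)
Selby: 6  (via Kelso)
Quorn: 6  (via Kelso)
Tarn: 7  (via Kelso)
Brook: 8  (via Eskin)
Marden: 8  (via Selby)
Shortest route: Neston–Ravel–Kelso–Selby–Marden = $8.

$8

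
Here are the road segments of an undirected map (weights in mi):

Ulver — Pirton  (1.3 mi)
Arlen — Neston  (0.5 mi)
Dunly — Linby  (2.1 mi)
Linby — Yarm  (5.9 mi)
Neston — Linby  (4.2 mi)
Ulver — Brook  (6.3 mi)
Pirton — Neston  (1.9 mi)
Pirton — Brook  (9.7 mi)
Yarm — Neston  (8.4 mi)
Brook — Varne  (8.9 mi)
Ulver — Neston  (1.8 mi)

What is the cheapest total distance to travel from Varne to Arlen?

17.5 mi

Candidate routes:
Varne–Brook–Pirton–Neston–Arlen: 8.9+9.7+1.9+0.5 = 21
Varne–Brook–Ulver–Neston–Arlen: 8.9+6.3+1.8+0.5 = 17.5
Varne–Brook–Ulver–Pirton–Neston–Arlen: 8.9+6.3+1.3+1.9+0.5 = 18.9
Cheapest is Varne–Brook–Ulver–Neston–Arlen at 17.5 mi.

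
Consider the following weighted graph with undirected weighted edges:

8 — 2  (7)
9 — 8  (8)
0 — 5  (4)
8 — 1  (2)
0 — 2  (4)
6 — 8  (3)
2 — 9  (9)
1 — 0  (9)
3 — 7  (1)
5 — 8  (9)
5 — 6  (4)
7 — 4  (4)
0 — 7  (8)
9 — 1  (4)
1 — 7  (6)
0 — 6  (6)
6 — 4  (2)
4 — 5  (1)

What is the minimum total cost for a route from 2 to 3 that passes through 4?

14

Shortest 2→4: 2 → 0 → 5 → 4 = 9
Best 4 to 3: 4 → 7 → 3 costing 5
Total via 4: 9 + 5 = 14.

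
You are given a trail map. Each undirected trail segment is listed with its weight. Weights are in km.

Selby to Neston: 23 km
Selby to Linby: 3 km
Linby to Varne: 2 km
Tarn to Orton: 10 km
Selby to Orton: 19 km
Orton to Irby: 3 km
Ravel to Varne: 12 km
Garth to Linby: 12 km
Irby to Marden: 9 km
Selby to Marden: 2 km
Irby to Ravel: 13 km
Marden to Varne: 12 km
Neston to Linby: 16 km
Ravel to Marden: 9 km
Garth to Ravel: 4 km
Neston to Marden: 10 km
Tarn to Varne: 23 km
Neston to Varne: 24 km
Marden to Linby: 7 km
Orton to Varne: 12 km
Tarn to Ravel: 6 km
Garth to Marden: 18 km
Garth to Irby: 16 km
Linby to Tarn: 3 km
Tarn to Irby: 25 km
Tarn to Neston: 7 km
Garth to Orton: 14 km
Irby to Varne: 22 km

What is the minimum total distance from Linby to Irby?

Candidate routes:
Linby - Selby - Marden - Irby: 3+2+9 = 14
Linby - Tarn - Orton - Irby: 3+10+3 = 16
Linby - Marden - Irby: 7+9 = 16
The minimum is 14 km via Linby - Selby - Marden - Irby.

14 km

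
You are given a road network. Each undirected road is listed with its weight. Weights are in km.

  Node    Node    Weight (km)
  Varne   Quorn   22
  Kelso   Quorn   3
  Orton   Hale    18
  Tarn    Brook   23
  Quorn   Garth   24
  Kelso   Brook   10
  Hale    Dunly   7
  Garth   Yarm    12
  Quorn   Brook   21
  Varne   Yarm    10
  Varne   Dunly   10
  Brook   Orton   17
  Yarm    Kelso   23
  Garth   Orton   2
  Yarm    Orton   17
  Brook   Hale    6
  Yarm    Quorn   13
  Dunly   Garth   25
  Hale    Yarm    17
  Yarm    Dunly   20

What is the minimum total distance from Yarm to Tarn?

46 km

Candidate routes:
Yarm - Garth - Orton - Brook - Tarn: 12+2+17+23 = 54
Yarm - Hale - Brook - Tarn: 17+6+23 = 46
Yarm - Quorn - Kelso - Brook - Tarn: 13+3+10+23 = 49
Cheapest is Yarm - Hale - Brook - Tarn at 46 km.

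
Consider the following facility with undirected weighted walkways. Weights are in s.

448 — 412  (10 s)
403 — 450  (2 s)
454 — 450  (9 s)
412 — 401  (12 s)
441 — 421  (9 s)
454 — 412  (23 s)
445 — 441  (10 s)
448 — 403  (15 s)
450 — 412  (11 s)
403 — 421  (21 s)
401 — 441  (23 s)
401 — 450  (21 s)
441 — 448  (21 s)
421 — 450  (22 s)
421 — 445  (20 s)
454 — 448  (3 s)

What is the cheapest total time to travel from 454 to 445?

Settle nodes by increasing distance from 454:
454: 0
448: 3  (via 454)
450: 9  (via 454)
403: 11  (via 450)
412: 13  (via 448)
441: 24  (via 448)
401: 25  (via 412)
421: 31  (via 450)
445: 34  (via 441)
Shortest route: 454–448–441–445 = 34 s.

34 s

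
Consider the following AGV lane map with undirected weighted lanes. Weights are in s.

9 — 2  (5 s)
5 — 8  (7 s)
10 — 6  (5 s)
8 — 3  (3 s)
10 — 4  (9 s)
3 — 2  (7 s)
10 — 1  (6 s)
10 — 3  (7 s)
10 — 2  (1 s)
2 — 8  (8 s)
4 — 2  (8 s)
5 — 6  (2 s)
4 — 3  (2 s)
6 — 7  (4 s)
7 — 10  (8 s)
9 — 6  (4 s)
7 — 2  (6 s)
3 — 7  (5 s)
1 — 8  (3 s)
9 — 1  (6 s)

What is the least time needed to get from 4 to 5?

12 s

Enumerating some paths:
4 - 3 - 7 - 6 - 5: 2+5+4+2 = 13
4 - 3 - 8 - 5: 2+3+7 = 12
The minimum is 12 s via 4 - 3 - 8 - 5.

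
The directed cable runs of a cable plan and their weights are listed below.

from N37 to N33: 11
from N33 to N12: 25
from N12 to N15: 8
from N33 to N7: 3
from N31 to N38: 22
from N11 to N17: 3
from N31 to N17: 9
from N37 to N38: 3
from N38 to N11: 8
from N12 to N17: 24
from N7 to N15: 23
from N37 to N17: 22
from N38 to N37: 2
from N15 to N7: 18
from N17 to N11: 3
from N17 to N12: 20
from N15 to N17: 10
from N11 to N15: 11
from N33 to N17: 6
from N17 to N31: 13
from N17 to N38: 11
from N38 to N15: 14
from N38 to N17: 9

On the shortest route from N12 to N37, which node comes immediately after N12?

N15

Enumerating some paths:
N12–N15–N17–N38–N37: 8+10+11+2 = 31
N12–N17–N38–N37: 24+11+2 = 37
Cheapest is N12–N15–N17–N38–N37 at 31.
So from N12 the first move is to N15.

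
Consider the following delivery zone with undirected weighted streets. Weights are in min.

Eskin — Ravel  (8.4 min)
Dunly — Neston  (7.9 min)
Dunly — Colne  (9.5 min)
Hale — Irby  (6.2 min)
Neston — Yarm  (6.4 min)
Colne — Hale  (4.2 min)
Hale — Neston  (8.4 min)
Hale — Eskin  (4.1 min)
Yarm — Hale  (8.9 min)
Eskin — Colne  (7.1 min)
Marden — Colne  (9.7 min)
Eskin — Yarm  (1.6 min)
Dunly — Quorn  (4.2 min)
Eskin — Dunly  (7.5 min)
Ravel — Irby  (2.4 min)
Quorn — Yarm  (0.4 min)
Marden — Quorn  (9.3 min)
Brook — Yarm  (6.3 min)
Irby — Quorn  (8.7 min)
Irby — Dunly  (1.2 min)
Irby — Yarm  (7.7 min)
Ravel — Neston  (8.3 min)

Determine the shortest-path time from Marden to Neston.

16.1 min

Shortest distances from Marden:
Marden: 0
Quorn: 9.3  (via Marden)
Colne: 9.7  (via Marden)
Yarm: 9.7  (via Quorn)
Eskin: 11.3  (via Yarm)
Dunly: 13.5  (via Quorn)
Hale: 13.9  (via Colne)
Irby: 14.7  (via Dunly)
Brook: 16  (via Yarm)
Neston: 16.1  (via Yarm)
Shortest route: Marden–Quorn–Yarm–Neston = 16.1 min.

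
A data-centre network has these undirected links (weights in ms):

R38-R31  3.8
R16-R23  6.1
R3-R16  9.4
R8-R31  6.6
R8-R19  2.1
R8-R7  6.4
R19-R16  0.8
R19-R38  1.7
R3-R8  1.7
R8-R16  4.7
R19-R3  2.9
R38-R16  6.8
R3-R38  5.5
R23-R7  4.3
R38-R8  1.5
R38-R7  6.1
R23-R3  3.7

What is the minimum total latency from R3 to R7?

8 ms

Candidate routes:
R3 - R19 - R38 - R7: 2.9+1.7+6.1 = 10.7
R3 - R8 - R7: 1.7+6.4 = 8.1
R3 - R23 - R7: 3.7+4.3 = 8
R3 - R8 - R38 - R7: 1.7+1.5+6.1 = 9.3
Cheapest is R3 - R23 - R7 at 8 ms.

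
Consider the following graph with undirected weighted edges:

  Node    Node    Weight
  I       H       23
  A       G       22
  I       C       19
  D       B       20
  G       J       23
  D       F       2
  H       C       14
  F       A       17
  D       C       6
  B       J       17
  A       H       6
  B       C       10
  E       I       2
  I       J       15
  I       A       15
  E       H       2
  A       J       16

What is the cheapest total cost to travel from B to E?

Candidate routes:
B–J–I–E: 17+15+2 = 34
B–C–H–E: 10+14+2 = 26
B–C–I–E: 10+19+2 = 31
B–J–A–H–E: 17+16+6+2 = 41
The minimum is 26 via B–C–H–E.

26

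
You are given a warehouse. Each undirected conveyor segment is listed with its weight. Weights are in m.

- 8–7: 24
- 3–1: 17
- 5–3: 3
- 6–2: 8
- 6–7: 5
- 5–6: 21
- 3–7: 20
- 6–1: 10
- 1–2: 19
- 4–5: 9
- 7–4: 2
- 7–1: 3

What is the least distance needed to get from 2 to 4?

Running Dijkstra from 2:
2: 0
6: 8  (via 2)
7: 13  (via 6)
4: 15  (via 7)
Shortest route: 2 → 6 → 7 → 4 = 15 m.

15 m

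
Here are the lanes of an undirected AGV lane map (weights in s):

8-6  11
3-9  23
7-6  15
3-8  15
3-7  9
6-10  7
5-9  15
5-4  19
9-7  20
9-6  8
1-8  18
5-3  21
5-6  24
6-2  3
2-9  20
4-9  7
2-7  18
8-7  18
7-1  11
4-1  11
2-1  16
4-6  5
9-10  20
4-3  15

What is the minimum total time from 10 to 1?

Settle nodes by increasing distance from 10:
10: 0
6: 7  (via 10)
2: 10  (via 6)
4: 12  (via 6)
9: 15  (via 6)
8: 18  (via 6)
7: 22  (via 6)
1: 23  (via 4)
Shortest route: 10–6–4–1 = 23 s.

23 s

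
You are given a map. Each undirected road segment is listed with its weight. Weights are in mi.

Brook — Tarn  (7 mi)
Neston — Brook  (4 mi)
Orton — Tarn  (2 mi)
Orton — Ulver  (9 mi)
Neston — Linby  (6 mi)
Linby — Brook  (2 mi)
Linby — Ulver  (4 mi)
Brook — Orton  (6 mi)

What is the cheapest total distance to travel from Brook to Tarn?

7 mi

Running Dijkstra from Brook:
Brook: 0
Linby: 2  (via Brook)
Neston: 4  (via Brook)
Orton: 6  (via Brook)
Ulver: 6  (via Linby)
Tarn: 7  (via Brook)
Shortest route: Brook → Tarn = 7 mi.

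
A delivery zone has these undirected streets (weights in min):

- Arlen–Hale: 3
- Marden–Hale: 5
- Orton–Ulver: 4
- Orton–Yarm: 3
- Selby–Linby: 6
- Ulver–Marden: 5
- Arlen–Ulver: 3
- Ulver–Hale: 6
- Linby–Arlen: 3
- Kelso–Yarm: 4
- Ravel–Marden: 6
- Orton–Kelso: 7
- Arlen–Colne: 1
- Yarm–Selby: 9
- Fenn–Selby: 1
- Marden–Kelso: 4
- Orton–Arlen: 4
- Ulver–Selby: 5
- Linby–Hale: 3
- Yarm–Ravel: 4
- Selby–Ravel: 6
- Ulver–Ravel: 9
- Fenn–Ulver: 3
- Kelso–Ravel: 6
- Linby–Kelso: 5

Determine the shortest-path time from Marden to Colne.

9 min

Candidate routes:
Marden → Hale → Linby → Arlen → Colne: 5+3+3+1 = 12
Marden → Ulver → Arlen → Colne: 5+3+1 = 9
Marden → Kelso → Linby → Arlen → Colne: 4+5+3+1 = 13
The minimum is 9 min via Marden → Ulver → Arlen → Colne.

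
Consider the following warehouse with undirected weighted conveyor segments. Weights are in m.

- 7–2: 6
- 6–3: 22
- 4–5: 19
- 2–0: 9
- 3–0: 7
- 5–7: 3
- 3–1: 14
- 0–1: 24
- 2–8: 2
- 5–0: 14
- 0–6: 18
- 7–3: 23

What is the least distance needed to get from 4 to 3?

Running Dijkstra from 4:
4: 0
5: 19  (via 4)
7: 22  (via 5)
2: 28  (via 7)
8: 30  (via 2)
0: 33  (via 5)
3: 40  (via 0)
Shortest route: 4–5–0–3 = 40 m.

40 m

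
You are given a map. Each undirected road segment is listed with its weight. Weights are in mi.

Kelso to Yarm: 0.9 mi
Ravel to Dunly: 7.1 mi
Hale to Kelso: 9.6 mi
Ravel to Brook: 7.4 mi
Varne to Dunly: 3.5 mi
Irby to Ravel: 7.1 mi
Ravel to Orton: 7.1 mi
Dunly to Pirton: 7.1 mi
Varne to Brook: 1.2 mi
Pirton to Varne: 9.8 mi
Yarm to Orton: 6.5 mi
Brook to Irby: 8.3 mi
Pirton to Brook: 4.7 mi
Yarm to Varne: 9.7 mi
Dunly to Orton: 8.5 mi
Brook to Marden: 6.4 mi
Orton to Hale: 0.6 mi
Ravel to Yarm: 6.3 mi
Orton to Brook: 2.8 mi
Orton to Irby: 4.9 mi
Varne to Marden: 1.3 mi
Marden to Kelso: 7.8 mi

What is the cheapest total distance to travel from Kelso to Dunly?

12.6 mi

Running Dijkstra from Kelso:
Kelso: 0
Yarm: 0.9  (via Kelso)
Ravel: 7.2  (via Yarm)
Orton: 7.4  (via Yarm)
Marden: 7.8  (via Kelso)
Hale: 8  (via Orton)
Varne: 9.1  (via Marden)
Brook: 10.2  (via Orton)
Irby: 12.3  (via Orton)
Dunly: 12.6  (via Varne)
Shortest route: Kelso–Marden–Varne–Dunly = 12.6 mi.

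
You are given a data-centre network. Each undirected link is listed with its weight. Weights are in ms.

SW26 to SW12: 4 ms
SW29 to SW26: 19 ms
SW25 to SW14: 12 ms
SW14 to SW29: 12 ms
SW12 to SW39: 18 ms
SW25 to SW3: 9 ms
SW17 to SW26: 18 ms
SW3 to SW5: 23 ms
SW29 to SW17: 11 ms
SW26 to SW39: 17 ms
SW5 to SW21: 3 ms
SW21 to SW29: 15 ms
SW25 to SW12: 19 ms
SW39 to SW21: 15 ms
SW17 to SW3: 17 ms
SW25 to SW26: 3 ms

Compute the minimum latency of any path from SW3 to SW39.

Shortest distances from SW3:
SW3: 0
SW25: 9  (via SW3)
SW26: 12  (via SW25)
SW12: 16  (via SW26)
SW17: 17  (via SW3)
SW14: 21  (via SW25)
SW5: 23  (via SW3)
SW21: 26  (via SW5)
SW29: 28  (via SW17)
SW39: 29  (via SW26)
Shortest route: SW3–SW25–SW26–SW39 = 29 ms.

29 ms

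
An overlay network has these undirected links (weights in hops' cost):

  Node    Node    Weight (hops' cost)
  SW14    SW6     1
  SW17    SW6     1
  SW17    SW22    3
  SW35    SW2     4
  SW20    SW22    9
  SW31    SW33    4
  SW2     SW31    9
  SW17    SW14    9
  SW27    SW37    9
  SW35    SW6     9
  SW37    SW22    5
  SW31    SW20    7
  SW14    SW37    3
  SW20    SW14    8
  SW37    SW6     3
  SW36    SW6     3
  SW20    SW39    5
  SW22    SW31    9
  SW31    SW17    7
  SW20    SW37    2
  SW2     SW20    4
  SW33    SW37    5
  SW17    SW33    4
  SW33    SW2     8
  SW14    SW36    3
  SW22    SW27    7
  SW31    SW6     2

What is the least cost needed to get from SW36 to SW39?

13 hops' cost

Enumerating some paths:
SW36 → SW14 → SW37 → SW20 → SW39: 3+3+2+5 = 13
SW36 → SW14 → SW6 → SW37 → SW20 → SW39: 3+1+3+2+5 = 14
Cheapest is SW36 → SW14 → SW37 → SW20 → SW39 at 13 hops' cost.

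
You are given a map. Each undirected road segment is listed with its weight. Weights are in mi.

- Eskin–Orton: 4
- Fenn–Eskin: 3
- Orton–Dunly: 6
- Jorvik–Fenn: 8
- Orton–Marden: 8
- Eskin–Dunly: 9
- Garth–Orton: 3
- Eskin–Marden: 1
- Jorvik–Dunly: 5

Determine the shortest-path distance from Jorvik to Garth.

14 mi

Shortest distances from Jorvik:
Jorvik: 0
Dunly: 5  (via Jorvik)
Fenn: 8  (via Jorvik)
Eskin: 11  (via Fenn)
Orton: 11  (via Dunly)
Marden: 12  (via Eskin)
Garth: 14  (via Orton)
Shortest route: Jorvik–Dunly–Orton–Garth = 14 mi.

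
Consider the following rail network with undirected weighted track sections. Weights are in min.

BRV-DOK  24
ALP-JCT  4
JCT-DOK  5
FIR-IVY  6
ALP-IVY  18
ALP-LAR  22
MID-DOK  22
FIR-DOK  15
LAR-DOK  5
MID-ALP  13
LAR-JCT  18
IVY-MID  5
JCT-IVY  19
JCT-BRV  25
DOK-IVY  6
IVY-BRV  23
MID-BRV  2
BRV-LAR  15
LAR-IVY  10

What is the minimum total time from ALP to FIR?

Settle nodes by increasing distance from ALP:
ALP: 0
JCT: 4  (via ALP)
DOK: 9  (via JCT)
MID: 13  (via ALP)
LAR: 14  (via DOK)
IVY: 15  (via DOK)
BRV: 15  (via MID)
FIR: 21  (via IVY)
Shortest route: ALP–JCT–DOK–IVY–FIR = 21 min.

21 min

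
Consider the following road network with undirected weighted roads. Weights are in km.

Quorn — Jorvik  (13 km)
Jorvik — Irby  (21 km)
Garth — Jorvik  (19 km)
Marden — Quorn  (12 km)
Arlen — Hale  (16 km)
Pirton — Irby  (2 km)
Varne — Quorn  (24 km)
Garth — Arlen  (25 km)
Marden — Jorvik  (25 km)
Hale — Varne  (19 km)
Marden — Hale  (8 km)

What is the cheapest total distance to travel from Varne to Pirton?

Running Dijkstra from Varne:
Varne: 0
Hale: 19  (via Varne)
Quorn: 24  (via Varne)
Marden: 27  (via Hale)
Arlen: 35  (via Hale)
Jorvik: 37  (via Quorn)
Garth: 56  (via Jorvik)
Irby: 58  (via Jorvik)
Pirton: 60  (via Irby)
Shortest route: Varne → Quorn → Jorvik → Irby → Pirton = 60 km.

60 km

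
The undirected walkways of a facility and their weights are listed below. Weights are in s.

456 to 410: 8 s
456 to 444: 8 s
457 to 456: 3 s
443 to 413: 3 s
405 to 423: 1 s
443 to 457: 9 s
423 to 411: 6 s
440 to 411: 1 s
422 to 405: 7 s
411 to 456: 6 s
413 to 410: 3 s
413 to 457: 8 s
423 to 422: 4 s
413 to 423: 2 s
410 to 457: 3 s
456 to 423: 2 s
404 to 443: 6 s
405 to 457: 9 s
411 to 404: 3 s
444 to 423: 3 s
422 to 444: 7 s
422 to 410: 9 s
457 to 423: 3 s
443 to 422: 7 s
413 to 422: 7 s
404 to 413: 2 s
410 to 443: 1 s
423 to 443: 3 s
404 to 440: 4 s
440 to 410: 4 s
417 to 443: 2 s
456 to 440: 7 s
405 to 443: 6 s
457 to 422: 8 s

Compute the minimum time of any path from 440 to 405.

8 s

Enumerating some paths:
440 → 411 → 404 → 413 → 423 → 405: 1+3+2+2+1 = 9
440 → 411 → 423 → 405: 1+6+1 = 8
Cheapest is 440 → 411 → 423 → 405 at 8 s.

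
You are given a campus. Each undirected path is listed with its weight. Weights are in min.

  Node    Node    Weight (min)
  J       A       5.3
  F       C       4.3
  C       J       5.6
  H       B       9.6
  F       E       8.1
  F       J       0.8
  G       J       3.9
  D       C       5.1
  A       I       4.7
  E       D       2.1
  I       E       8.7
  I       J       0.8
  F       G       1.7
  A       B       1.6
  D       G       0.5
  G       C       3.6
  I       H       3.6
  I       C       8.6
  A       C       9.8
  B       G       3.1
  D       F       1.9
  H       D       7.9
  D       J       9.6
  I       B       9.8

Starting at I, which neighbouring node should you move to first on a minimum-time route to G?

J

Candidate routes:
I - J - F - D - G: 0.8+0.8+1.9+0.5 = 4
I - J - F - G: 0.8+0.8+1.7 = 3.3
The minimum is 3.3 min via I - J - F - G.
So from I the first move is to J.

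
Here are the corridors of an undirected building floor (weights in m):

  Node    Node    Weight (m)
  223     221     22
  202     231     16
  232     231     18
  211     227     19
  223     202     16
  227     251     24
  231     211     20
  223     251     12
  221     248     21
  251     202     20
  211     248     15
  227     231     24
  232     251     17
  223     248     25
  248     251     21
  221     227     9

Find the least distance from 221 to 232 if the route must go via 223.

Shortest 221→223: 221–223 = 22
Best 223 to 232: 223–251–232 costing 29
Total via 223: 22 + 29 = 51 m.

51 m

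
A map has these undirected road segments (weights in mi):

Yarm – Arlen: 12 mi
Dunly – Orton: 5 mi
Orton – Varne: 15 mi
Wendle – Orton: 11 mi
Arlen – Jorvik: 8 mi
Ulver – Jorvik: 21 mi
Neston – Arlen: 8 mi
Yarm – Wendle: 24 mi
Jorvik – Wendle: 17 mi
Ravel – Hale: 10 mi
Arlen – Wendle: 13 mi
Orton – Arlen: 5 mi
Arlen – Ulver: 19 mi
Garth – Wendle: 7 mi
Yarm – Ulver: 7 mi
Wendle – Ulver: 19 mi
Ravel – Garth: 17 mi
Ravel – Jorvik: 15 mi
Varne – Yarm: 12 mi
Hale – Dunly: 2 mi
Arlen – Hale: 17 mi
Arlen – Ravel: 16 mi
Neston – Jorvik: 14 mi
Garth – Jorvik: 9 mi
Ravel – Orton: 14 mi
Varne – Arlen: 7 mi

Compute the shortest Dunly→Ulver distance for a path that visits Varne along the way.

Shortest Dunly→Varne: Dunly → Orton → Arlen → Varne = 17
Best Varne to Ulver: Varne → Yarm → Ulver costing 19
Total via Varne: 17 + 19 = 36 mi.

36 mi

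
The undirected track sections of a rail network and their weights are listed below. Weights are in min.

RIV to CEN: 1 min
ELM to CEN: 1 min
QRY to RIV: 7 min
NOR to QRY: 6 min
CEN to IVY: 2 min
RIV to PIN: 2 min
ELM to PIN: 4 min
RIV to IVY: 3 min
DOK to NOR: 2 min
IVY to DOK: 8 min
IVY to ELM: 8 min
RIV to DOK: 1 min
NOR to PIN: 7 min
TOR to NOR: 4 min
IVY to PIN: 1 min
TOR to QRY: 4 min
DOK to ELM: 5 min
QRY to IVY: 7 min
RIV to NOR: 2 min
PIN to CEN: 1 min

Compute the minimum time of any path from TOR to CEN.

Running Dijkstra from TOR:
TOR: 0
NOR: 4  (via TOR)
QRY: 4  (via TOR)
RIV: 6  (via NOR)
DOK: 6  (via NOR)
CEN: 7  (via RIV)
Shortest route: TOR → NOR → RIV → CEN = 7 min.

7 min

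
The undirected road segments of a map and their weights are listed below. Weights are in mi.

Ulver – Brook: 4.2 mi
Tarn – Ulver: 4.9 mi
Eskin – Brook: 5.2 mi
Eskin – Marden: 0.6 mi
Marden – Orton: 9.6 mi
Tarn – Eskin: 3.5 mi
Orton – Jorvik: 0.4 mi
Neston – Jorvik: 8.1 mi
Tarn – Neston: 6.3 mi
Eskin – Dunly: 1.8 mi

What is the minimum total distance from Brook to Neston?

15 mi

Compare a few routes:
Brook–Eskin–Marden–Orton–Jorvik–Neston: 5.2+0.6+9.6+0.4+8.1 = 23.9
Brook–Ulver–Tarn–Neston: 4.2+4.9+6.3 = 15.4
Brook–Eskin–Tarn–Neston: 5.2+3.5+6.3 = 15
Cheapest is Brook–Eskin–Tarn–Neston at 15 mi.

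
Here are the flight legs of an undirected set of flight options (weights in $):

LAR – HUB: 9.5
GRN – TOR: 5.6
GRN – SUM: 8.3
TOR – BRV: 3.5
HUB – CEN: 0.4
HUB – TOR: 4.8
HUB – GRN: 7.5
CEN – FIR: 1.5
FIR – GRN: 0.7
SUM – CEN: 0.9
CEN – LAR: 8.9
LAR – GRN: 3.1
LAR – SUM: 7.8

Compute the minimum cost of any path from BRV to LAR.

Shortest distances from BRV:
BRV: 0
TOR: 3.5  (via BRV)
HUB: 8.3  (via TOR)
CEN: 8.7  (via HUB)
GRN: 9.1  (via TOR)
SUM: 9.6  (via CEN)
FIR: 9.8  (via GRN)
LAR: 12.2  (via GRN)
Shortest route: BRV–TOR–GRN–LAR = $12.2.

$12.2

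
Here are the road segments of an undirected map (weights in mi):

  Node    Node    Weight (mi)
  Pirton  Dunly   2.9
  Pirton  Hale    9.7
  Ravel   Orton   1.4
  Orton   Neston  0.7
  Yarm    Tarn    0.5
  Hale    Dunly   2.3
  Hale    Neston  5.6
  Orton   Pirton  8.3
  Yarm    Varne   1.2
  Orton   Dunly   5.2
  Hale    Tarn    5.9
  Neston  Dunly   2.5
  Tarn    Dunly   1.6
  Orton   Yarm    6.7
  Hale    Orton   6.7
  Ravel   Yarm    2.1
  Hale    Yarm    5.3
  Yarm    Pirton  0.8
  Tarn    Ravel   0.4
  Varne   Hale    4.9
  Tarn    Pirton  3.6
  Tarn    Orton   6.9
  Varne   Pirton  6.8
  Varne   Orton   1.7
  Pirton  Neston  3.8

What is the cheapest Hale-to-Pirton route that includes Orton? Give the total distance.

Shortest Hale→Orton: Hale–Dunly–Neston–Orton = 5.5
Best Orton to Pirton: Orton–Ravel–Tarn–Yarm–Pirton costing 3.1
Total via Orton: 5.5 + 3.1 = 8.6 mi.

8.6 mi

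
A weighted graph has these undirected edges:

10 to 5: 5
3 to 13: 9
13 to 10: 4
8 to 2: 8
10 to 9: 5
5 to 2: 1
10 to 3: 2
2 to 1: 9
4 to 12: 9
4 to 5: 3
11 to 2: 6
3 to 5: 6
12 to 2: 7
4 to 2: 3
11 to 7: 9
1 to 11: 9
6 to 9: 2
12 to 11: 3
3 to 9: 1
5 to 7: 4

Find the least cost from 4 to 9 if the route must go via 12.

Shortest 4→12: 4 → 12 = 9
Shortest 12→9: 12 → 2 → 5 → 3 → 9 = 15
Total via 12: 9 + 15 = 24.

24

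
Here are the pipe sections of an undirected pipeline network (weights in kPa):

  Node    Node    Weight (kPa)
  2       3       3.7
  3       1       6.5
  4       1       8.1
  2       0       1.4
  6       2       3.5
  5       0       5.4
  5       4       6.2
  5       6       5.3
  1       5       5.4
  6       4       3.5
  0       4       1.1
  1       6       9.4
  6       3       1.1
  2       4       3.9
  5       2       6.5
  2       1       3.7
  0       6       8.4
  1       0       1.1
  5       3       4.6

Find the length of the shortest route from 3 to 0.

Shortest distances from 3:
3: 0
6: 1.1  (via 3)
2: 3.7  (via 3)
4: 4.6  (via 6)
5: 4.6  (via 3)
0: 5.1  (via 2)
Shortest route: 3 → 2 → 0 = 5.1 kPa.

5.1 kPa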